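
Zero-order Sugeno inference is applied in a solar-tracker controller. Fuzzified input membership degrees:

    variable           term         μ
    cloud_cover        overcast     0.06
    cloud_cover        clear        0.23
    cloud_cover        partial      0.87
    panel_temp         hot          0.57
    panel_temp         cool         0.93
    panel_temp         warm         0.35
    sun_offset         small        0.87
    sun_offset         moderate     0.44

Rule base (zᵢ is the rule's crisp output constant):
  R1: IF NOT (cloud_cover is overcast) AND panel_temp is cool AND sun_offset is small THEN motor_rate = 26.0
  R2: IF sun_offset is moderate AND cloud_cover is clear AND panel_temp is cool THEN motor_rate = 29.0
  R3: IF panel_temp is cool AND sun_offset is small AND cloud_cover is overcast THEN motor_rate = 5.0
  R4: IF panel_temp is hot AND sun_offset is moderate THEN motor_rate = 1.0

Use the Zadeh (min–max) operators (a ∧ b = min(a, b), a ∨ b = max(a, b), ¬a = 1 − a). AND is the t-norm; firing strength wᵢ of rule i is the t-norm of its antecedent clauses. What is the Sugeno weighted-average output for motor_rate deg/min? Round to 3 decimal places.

R1 (z=26.0): ¬overcast=1−0.06=0.94, cool=0.93, small=0.87; AND[min(a, b)] → w = 0.87
R2 (z=29.0): moderate=0.44, clear=0.23, cool=0.93; AND[min(a, b)] → w = 0.23
R3 (z=5.0): cool=0.93, small=0.87, overcast=0.06; AND[min(a, b)] → w = 0.06
R4 (z=1.0): hot=0.57, moderate=0.44; AND[min(a, b)] → w = 0.44
Weighted average = (0.87·26.0 + 0.23·29.0 + 0.06·5.0 + 0.44·1.0) / (0.87 + 0.23 + 0.06 + 0.44)
  = 30.0300 / 1.6000 = 18.769

18.769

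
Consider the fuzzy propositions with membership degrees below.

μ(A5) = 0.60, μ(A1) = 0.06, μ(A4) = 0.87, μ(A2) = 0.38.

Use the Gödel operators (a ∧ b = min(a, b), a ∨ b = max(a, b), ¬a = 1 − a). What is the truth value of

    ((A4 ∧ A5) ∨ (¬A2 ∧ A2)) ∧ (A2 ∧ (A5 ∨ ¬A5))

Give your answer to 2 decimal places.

A4 ∧ A5 = min(a, b) on (0.87, 0.60) = 0.60
¬A2 = 1 − 0.38 = 0.62
¬A2 ∧ A2 = min(a, b) on (0.62, 0.38) = 0.38
(A4 ∧ A5) ∨ (¬A2 ∧ A2) = max(a, b) on (0.60, 0.38) = 0.60
¬A5 = 1 − 0.60 = 0.40
A5 ∨ ¬A5 = max(a, b) on (0.60, 0.40) = 0.60
A2 ∧ (A5 ∨ ¬A5) = min(a, b) on (0.38, 0.60) = 0.38
((A4 ∧ A5) ∨ (¬A2 ∧ A2)) ∧ (A2 ∧ (A5 ∨ ¬A5)) = min(a, b) on (0.60, 0.38) = 0.38

0.38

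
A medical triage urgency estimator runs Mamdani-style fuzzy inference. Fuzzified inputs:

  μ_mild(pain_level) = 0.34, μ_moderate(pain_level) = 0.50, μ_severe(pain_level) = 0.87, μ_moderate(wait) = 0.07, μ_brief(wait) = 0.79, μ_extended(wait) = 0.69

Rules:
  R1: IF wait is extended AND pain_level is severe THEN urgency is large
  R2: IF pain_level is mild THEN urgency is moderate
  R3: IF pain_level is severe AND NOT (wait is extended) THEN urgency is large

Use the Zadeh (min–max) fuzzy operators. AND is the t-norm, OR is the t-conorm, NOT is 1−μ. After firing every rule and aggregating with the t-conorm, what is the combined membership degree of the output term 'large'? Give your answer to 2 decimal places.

R1: extended=0.69, severe=0.87; AND[min(a, b)] → w = 0.69
R2: mild=0.34 → w = 0.34
R3: severe=0.87, ¬extended=1−0.69=0.31; AND[min(a, b)] → w = 0.31
Rules with consequent 'large': {R1, R3} → strengths 0.69, 0.31
Aggregate via t-conorm [max(a, b)]: 0.69

0.69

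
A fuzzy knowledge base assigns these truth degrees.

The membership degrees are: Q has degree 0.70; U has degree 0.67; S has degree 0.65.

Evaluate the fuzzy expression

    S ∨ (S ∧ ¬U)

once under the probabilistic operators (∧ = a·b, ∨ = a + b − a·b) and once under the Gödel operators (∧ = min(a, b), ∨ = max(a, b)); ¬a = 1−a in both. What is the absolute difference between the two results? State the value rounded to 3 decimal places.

Under probabilistic:
  ¬U = 1 − 0.6700 = 0.3300
  S ∧ ¬U = a·b on (0.6500, 0.3300) = 0.2145
  S ∨ (S ∧ ¬U) = a + b − a·b on (0.6500, 0.2145) = 0.7251
  → value = 0.7251
Under Gödel:
  ¬U = 1 − 0.67 = 0.33
  S ∧ ¬U = min(a, b) on (0.65, 0.33) = 0.33
  S ∨ (S ∧ ¬U) = max(a, b) on (0.65, 0.33) = 0.65
  → value = 0.6500
|0.7251 − 0.6500| = 0.075

0.075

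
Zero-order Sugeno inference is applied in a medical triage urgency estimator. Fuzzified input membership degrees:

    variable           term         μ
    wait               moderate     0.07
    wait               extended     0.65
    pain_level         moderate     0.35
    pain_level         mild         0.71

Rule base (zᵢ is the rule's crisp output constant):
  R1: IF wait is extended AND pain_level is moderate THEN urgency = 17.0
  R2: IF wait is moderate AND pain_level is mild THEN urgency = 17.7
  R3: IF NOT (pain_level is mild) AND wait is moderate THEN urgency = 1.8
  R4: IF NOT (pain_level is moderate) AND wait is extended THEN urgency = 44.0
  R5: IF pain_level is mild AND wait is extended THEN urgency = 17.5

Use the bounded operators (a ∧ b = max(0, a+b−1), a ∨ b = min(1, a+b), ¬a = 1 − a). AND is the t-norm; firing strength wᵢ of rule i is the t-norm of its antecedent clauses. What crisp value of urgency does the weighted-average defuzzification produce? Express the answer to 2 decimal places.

R1 (z=17.0): extended=0.65, moderate=0.35; AND[max(0, a+b−1)] → w = 0.00
R2 (z=17.7): moderate=0.07, mild=0.71; AND[max(0, a+b−1)] → w = 0.00
R3 (z=1.8): ¬mild=1−0.71=0.29, moderate=0.07; AND[max(0, a+b−1)] → w = 0.00
R4 (z=44.0): ¬moderate=1−0.35=0.65, extended=0.65; AND[max(0, a+b−1)] → w = 0.30
R5 (z=17.5): mild=0.71, extended=0.65; AND[max(0, a+b−1)] → w = 0.36
Weighted average = (0.00·17.0 + 0.00·17.7 + 0.00·1.8 + 0.30·44.0 + 0.36·17.5) / (0.00 + 0.00 + 0.00 + 0.30 + 0.36)
  = 19.5000 / 0.6600 = 29.55

29.55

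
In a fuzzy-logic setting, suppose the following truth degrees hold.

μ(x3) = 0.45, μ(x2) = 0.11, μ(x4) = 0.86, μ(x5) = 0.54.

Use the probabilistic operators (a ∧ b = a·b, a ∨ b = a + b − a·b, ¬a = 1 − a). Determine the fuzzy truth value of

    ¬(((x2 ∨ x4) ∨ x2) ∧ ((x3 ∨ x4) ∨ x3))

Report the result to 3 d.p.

0.149

x2 ∨ x4 = a + b − a·b on (0.1100, 0.8600) = 0.8754
(x2 ∨ x4) ∨ x2 = a + b − a·b on (0.8754, 0.1100) = 0.8891
x3 ∨ x4 = a + b − a·b on (0.4500, 0.8600) = 0.9230
(x3 ∨ x4) ∨ x3 = a + b − a·b on (0.9230, 0.4500) = 0.9576
((x2 ∨ x4) ∨ x2) ∧ ((x3 ∨ x4) ∨ x3) = a·b on (0.8891, 0.9576) = 0.8515
¬(((x2 ∨ x4) ∨ x2) ∧ ((x3 ∨ x4) ∨ x3)) = 1 − 0.8515 = 0.1485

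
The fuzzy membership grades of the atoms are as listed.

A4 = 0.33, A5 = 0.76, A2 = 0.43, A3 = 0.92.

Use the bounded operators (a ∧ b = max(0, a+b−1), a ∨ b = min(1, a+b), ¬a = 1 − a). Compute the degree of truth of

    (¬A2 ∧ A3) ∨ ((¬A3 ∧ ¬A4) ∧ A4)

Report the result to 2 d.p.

¬A2 = 1 − 0.43 = 0.57
¬A2 ∧ A3 = max(0, a+b−1) on (0.57, 0.92) = 0.49
¬A3 = 1 − 0.92 = 0.08
¬A4 = 1 − 0.33 = 0.67
¬A3 ∧ ¬A4 = max(0, a+b−1) on (0.08, 0.67) = 0.00
(¬A3 ∧ ¬A4) ∧ A4 = max(0, a+b−1) on (0.00, 0.33) = 0.00
(¬A2 ∧ A3) ∨ ((¬A3 ∧ ¬A4) ∧ A4) = min(1, a+b) on (0.49, 0.00) = 0.49

0.49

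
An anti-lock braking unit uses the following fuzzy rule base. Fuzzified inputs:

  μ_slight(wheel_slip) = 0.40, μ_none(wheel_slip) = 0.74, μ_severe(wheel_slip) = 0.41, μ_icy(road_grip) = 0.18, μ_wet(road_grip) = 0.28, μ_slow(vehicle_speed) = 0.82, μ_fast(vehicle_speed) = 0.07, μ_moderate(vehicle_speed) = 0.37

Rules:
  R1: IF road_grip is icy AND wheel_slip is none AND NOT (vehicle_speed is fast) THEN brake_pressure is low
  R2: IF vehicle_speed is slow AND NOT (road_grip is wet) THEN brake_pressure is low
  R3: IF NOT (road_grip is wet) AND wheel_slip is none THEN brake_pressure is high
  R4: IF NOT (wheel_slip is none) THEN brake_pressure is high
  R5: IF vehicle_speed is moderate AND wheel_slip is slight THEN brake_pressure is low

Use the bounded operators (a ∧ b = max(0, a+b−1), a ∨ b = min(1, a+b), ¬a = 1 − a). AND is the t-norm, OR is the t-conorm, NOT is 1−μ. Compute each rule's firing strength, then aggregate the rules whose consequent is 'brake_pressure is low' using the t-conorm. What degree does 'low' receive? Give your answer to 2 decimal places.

R1: icy=0.18, none=0.74, ¬fast=1−0.07=0.93; AND[max(0, a+b−1)] → w = 0.00
R2: slow=0.82, ¬wet=1−0.28=0.72; AND[max(0, a+b−1)] → w = 0.54
R3: ¬wet=1−0.28=0.72, none=0.74; AND[max(0, a+b−1)] → w = 0.46
R4: ¬none=1−0.74=0.26 → w = 0.26
R5: moderate=0.37, slight=0.40; AND[max(0, a+b−1)] → w = 0.00
Rules with consequent 'low': {R1, R2, R5} → strengths 0.00, 0.54, 0.00
Aggregate via t-conorm [min(1, a+b)]: 0.54

0.54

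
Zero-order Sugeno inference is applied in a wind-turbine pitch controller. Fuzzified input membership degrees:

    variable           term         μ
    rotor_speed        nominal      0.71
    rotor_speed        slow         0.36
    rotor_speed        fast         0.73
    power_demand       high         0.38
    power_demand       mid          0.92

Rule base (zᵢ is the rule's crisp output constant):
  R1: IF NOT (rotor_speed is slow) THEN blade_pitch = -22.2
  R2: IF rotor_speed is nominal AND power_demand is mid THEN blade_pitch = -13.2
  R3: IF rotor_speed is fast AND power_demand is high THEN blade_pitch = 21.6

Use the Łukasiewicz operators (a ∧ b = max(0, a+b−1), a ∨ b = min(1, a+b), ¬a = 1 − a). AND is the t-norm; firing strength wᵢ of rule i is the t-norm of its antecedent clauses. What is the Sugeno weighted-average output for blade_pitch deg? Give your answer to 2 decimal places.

R1 (z=-22.2): ¬slow=1−0.36=0.64 → w = 0.64
R2 (z=-13.2): nominal=0.71, mid=0.92; AND[max(0, a+b−1)] → w = 0.63
R3 (z=21.6): fast=0.73, high=0.38; AND[max(0, a+b−1)] → w = 0.11
Weighted average = (0.64·-22.2 + 0.63·-13.2 + 0.11·21.6) / (0.64 + 0.63 + 0.11)
  = -20.1480 / 1.3800 = -14.60

-14.60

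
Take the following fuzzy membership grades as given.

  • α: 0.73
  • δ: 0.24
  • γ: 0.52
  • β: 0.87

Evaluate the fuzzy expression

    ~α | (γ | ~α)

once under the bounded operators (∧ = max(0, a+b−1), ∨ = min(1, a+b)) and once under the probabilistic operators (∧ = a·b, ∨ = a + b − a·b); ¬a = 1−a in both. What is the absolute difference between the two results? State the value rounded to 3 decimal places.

0.256

Under bounded:
  ~α = 1 − 0.73 = 0.27
  ~α = 1 − 0.73 = 0.27
  γ | ~α = min(1, a+b) on (0.52, 0.27) = 0.79
  ~α | (γ | ~α) = min(1, a+b) on (0.27, 0.79) = 1.00
  → value = 1.0000
Under probabilistic:
  ~α = 1 − 0.7300 = 0.2700
  ~α = 1 − 0.7300 = 0.2700
  γ | ~α = a + b − a·b on (0.5200, 0.2700) = 0.6496
  ~α | (γ | ~α) = a + b − a·b on (0.2700, 0.6496) = 0.7442
  → value = 0.7442
|1.0000 − 0.7442| = 0.256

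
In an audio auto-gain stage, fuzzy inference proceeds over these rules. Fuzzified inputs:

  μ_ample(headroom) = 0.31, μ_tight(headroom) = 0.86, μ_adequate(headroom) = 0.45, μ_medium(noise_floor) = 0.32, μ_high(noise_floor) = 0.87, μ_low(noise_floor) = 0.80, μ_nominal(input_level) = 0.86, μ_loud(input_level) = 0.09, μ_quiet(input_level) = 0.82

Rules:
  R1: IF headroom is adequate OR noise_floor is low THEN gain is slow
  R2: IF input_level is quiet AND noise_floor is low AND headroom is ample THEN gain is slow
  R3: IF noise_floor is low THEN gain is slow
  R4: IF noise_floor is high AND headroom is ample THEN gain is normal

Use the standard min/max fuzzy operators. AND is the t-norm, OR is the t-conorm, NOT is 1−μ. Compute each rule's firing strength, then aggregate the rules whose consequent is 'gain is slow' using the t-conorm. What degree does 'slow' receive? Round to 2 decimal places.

R1: adequate=0.45, low=0.80; OR[max(a, b)] → w = 0.80
R2: quiet=0.82, low=0.80, ample=0.31; AND[min(a, b)] → w = 0.31
R3: low=0.80 → w = 0.80
R4: high=0.87, ample=0.31; AND[min(a, b)] → w = 0.31
Rules with consequent 'slow': {R1, R2, R3} → strengths 0.80, 0.31, 0.80
Aggregate via t-conorm [max(a, b)]: 0.80

0.80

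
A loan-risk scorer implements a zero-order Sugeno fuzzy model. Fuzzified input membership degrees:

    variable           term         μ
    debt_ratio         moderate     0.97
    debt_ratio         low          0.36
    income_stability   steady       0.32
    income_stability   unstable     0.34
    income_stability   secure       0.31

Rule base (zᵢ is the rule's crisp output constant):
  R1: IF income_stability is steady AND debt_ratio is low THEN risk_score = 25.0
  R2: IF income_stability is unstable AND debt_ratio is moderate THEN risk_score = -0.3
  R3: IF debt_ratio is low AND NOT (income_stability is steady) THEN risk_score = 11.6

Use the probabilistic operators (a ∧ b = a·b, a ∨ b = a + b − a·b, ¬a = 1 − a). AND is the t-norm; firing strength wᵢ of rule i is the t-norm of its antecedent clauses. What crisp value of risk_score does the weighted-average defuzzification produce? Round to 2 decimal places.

8.15

R1 (z=25.0): steady=0.32, low=0.36; AND[a·b] → w = 0.1152
R2 (z=-0.3): unstable=0.34, moderate=0.97; AND[a·b] → w = 0.3298
R3 (z=11.6): low=0.36, ¬steady=1−0.32=0.68; AND[a·b] → w = 0.2448
Weighted average = (0.1152·25.0 + 0.3298·-0.3 + 0.2448·11.6) / (0.1152 + 0.3298 + 0.2448)
  = 5.6207 / 0.6898 = 8.15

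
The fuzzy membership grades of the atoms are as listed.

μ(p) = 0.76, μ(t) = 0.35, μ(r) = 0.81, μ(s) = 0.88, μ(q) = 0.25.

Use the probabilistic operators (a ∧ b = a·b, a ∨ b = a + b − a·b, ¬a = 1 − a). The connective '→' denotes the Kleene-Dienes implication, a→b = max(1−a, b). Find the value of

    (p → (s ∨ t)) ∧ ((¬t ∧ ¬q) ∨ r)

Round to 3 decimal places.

0.832

s ∨ t = a + b − a·b on (0.8800, 0.3500) = 0.9220
p → (s ∨ t)  [Kleene-Dienes: max(1−a, b)] with a=0.7600, b=0.9220 → 0.9220
¬t = 1 − 0.3500 = 0.6500
¬q = 1 − 0.2500 = 0.7500
¬t ∧ ¬q = a·b on (0.6500, 0.7500) = 0.4875
(¬t ∧ ¬q) ∨ r = a + b − a·b on (0.4875, 0.8100) = 0.9026
(p → (s ∨ t)) ∧ ((¬t ∧ ¬q) ∨ r) = a·b on (0.9220, 0.9026) = 0.8322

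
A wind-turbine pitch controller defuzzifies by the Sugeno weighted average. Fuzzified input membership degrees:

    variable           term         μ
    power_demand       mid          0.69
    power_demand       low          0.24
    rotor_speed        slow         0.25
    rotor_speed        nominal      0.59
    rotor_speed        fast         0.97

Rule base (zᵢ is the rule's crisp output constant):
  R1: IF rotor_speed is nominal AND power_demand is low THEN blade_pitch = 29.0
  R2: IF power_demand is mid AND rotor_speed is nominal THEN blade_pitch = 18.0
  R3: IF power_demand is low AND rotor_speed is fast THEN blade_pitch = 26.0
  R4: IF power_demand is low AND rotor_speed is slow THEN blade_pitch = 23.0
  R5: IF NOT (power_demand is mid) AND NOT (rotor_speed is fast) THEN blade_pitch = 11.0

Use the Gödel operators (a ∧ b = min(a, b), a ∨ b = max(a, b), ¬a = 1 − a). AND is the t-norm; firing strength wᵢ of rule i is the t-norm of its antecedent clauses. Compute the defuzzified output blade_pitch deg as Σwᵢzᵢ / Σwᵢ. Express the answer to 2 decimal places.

R1 (z=29.0): nominal=0.59, low=0.24; AND[min(a, b)] → w = 0.24
R2 (z=18.0): mid=0.69, nominal=0.59; AND[min(a, b)] → w = 0.59
R3 (z=26.0): low=0.24, fast=0.97; AND[min(a, b)] → w = 0.24
R4 (z=23.0): low=0.24, slow=0.25; AND[min(a, b)] → w = 0.24
R5 (z=11.0): ¬mid=1−0.69=0.31, ¬fast=1−0.97=0.03; AND[min(a, b)] → w = 0.03
Weighted average = (0.24·29.0 + 0.59·18.0 + 0.24·26.0 + 0.24·23.0 + 0.03·11.0) / (0.24 + 0.59 + 0.24 + 0.24 + 0.03)
  = 29.6700 / 1.3400 = 22.14

22.14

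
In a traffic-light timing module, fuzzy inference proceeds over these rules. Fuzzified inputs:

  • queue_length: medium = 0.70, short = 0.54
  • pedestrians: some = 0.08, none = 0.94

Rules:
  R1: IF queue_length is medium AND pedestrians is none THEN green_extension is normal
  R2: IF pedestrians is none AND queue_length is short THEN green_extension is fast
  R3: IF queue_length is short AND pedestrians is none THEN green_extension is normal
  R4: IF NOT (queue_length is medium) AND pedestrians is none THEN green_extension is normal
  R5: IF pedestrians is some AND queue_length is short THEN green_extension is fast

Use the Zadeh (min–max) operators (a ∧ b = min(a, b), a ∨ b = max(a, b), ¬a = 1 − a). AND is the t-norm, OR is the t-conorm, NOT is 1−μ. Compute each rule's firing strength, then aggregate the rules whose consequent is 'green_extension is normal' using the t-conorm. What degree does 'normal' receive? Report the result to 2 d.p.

R1: medium=0.70, none=0.94; AND[min(a, b)] → w = 0.70
R2: none=0.94, short=0.54; AND[min(a, b)] → w = 0.54
R3: short=0.54, none=0.94; AND[min(a, b)] → w = 0.54
R4: ¬medium=1−0.70=0.30, none=0.94; AND[min(a, b)] → w = 0.30
R5: some=0.08, short=0.54; AND[min(a, b)] → w = 0.08
Rules with consequent 'normal': {R1, R3, R4} → strengths 0.70, 0.54, 0.30
Aggregate via t-conorm [max(a, b)]: 0.70

0.70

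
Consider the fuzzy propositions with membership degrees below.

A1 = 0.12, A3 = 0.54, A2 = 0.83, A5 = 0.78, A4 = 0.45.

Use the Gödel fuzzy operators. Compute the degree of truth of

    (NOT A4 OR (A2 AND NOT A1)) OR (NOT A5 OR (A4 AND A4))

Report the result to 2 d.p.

NOT A4 = 1 − 0.45 = 0.55
NOT A1 = 1 − 0.12 = 0.88
A2 AND NOT A1 = min(a, b) on (0.83, 0.88) = 0.83
NOT A4 OR (A2 AND NOT A1) = max(a, b) on (0.55, 0.83) = 0.83
NOT A5 = 1 − 0.78 = 0.22
A4 AND A4 = min(a, b) on (0.45, 0.45) = 0.45
NOT A5 OR (A4 AND A4) = max(a, b) on (0.22, 0.45) = 0.45
(NOT A4 OR (A2 AND NOT A1)) OR (NOT A5 OR (A4 AND A4)) = max(a, b) on (0.83, 0.45) = 0.83

0.83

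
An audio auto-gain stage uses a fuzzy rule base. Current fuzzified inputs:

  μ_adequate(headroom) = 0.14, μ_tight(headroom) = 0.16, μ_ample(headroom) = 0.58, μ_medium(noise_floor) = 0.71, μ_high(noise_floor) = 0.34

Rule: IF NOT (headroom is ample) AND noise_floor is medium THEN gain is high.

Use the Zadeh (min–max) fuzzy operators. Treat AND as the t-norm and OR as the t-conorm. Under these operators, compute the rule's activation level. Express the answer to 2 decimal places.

firing strength: ¬ample=1−0.58=0.42, medium=0.71; AND[min(a, b)] → w = 0.42

0.42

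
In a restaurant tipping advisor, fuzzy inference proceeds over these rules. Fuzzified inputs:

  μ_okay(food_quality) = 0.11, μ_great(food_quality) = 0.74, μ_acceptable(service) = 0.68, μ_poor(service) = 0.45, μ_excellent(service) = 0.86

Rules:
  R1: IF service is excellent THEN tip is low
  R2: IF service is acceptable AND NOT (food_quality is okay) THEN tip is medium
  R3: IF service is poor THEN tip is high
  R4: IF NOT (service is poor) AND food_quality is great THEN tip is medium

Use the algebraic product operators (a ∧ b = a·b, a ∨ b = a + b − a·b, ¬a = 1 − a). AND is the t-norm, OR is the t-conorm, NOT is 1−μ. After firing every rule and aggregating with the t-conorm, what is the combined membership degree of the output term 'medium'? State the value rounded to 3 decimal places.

0.766

R1: excellent=0.86 → w = 0.8600
R2: acceptable=0.68, ¬okay=1−0.11=0.89; AND[a·b] → w = 0.6052
R3: poor=0.45 → w = 0.4500
R4: ¬poor=1−0.45=0.55, great=0.74; AND[a·b] → w = 0.4070
Rules with consequent 'medium': {R2, R4} → strengths 0.6052, 0.4070
Aggregate via t-conorm [a + b − a·b]: 0.7659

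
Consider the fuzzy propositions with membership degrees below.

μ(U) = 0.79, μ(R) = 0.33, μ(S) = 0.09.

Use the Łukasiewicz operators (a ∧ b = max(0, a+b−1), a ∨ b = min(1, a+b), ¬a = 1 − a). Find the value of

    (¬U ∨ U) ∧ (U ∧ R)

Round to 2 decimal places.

¬U = 1 − 0.79 = 0.21
¬U ∨ U = min(1, a+b) on (0.21, 0.79) = 1.00
U ∧ R = max(0, a+b−1) on (0.79, 0.33) = 0.12
(¬U ∨ U) ∧ (U ∧ R) = max(0, a+b−1) on (1.00, 0.12) = 0.12

0.12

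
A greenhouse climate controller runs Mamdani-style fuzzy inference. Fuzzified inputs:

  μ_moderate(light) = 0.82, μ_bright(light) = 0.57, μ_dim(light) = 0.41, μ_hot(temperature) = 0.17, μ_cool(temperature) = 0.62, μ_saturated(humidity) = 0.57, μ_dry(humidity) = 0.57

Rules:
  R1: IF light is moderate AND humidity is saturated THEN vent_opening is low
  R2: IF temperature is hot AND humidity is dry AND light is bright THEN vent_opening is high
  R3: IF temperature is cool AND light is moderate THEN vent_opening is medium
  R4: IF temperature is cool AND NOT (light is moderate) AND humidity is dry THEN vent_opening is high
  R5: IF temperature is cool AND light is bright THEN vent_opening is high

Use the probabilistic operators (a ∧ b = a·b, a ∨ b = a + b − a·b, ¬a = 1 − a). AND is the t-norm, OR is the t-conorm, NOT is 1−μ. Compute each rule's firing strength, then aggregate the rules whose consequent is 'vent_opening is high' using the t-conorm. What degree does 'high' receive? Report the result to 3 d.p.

0.428

R1: moderate=0.82, saturated=0.57; AND[a·b] → w = 0.4674
R2: hot=0.17, dry=0.57, bright=0.57; AND[a·b] → w = 0.0552
R3: cool=0.62, moderate=0.82; AND[a·b] → w = 0.5084
R4: cool=0.62, ¬moderate=1−0.82=0.18, dry=0.57; AND[a·b] → w = 0.0636
R5: cool=0.62, bright=0.57; AND[a·b] → w = 0.3534
Rules with consequent 'high': {R2, R4, R5} → strengths 0.0552, 0.0636, 0.3534
Aggregate via t-conorm [a + b − a·b]: 0.4280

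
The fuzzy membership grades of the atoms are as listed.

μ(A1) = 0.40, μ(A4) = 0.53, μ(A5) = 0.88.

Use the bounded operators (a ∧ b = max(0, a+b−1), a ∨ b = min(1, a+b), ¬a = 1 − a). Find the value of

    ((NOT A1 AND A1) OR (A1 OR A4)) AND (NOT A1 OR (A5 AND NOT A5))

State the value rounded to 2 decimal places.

0.53

NOT A1 = 1 − 0.40 = 0.60
NOT A1 AND A1 = max(0, a+b−1) on (0.60, 0.40) = 0.00
A1 OR A4 = min(1, a+b) on (0.40, 0.53) = 0.93
(NOT A1 AND A1) OR (A1 OR A4) = min(1, a+b) on (0.00, 0.93) = 0.93
NOT A1 = 1 − 0.40 = 0.60
NOT A5 = 1 − 0.88 = 0.12
A5 AND NOT A5 = max(0, a+b−1) on (0.88, 0.12) = 0.00
NOT A1 OR (A5 AND NOT A5) = min(1, a+b) on (0.60, 0.00) = 0.60
((NOT A1 AND A1) OR (A1 OR A4)) AND (NOT A1 OR (A5 AND NOT A5)) = max(0, a+b−1) on (0.93, 0.60) = 0.53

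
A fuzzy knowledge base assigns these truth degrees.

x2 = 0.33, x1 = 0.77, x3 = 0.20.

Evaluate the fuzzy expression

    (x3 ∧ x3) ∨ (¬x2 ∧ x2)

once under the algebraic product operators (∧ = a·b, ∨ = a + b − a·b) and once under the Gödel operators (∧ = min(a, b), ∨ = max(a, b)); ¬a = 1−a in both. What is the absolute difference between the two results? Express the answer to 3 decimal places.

Under algebraic product:
  x3 ∧ x3 = a·b on (0.2000, 0.2000) = 0.0400
  ¬x2 = 1 − 0.3300 = 0.6700
  ¬x2 ∧ x2 = a·b on (0.6700, 0.3300) = 0.2211
  (x3 ∧ x3) ∨ (¬x2 ∧ x2) = a + b − a·b on (0.0400, 0.2211) = 0.2523
  → value = 0.2523
Under Gödel:
  x3 ∧ x3 = min(a, b) on (0.20, 0.20) = 0.20
  ¬x2 = 1 − 0.33 = 0.67
  ¬x2 ∧ x2 = min(a, b) on (0.67, 0.33) = 0.33
  (x3 ∧ x3) ∨ (¬x2 ∧ x2) = max(a, b) on (0.20, 0.33) = 0.33
  → value = 0.3300
|0.2523 − 0.3300| = 0.078

0.078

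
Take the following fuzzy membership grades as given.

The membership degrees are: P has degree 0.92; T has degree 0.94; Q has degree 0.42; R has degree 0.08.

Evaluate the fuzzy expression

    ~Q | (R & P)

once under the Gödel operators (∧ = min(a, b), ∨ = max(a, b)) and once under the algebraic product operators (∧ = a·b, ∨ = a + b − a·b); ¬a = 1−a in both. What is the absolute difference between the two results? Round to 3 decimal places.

Under Gödel:
  ~Q = 1 − 0.42 = 0.58
  R & P = min(a, b) on (0.08, 0.92) = 0.08
  ~Q | (R & P) = max(a, b) on (0.58, 0.08) = 0.58
  → value = 0.5800
Under algebraic product:
  ~Q = 1 − 0.4200 = 0.5800
  R & P = a·b on (0.0800, 0.9200) = 0.0736
  ~Q | (R & P) = a + b − a·b on (0.5800, 0.0736) = 0.6109
  → value = 0.6109
|0.5800 − 0.6109| = 0.031

0.031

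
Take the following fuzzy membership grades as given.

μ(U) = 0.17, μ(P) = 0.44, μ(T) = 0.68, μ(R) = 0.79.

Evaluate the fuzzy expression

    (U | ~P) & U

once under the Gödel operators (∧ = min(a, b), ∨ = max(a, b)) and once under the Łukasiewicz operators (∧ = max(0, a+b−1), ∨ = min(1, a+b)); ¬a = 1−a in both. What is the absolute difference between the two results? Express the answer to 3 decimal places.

0.170

Under Gödel:
  ~P = 1 − 0.44 = 0.56
  U | ~P = max(a, b) on (0.17, 0.56) = 0.56
  (U | ~P) & U = min(a, b) on (0.56, 0.17) = 0.17
  → value = 0.1700
Under Łukasiewicz:
  ~P = 1 − 0.44 = 0.56
  U | ~P = min(1, a+b) on (0.17, 0.56) = 0.73
  (U | ~P) & U = max(0, a+b−1) on (0.73, 0.17) = 0.00
  → value = 0.0000
|0.1700 − 0.0000| = 0.170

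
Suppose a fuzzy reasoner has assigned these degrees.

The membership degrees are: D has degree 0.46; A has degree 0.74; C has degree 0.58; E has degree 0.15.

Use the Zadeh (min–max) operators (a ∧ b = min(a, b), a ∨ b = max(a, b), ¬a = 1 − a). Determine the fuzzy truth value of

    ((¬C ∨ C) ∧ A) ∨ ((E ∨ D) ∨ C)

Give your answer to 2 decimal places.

¬C = 1 − 0.58 = 0.42
¬C ∨ C = max(a, b) on (0.42, 0.58) = 0.58
(¬C ∨ C) ∧ A = min(a, b) on (0.58, 0.74) = 0.58
E ∨ D = max(a, b) on (0.15, 0.46) = 0.46
(E ∨ D) ∨ C = max(a, b) on (0.46, 0.58) = 0.58
((¬C ∨ C) ∧ A) ∨ ((E ∨ D) ∨ C) = max(a, b) on (0.58, 0.58) = 0.58

0.58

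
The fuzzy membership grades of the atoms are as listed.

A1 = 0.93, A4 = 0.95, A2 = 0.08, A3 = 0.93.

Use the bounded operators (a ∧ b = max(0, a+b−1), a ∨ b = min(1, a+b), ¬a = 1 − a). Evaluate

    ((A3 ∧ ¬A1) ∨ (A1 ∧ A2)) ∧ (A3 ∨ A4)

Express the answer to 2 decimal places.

0.01

¬A1 = 1 − 0.93 = 0.07
A3 ∧ ¬A1 = max(0, a+b−1) on (0.93, 0.07) = 0.00
A1 ∧ A2 = max(0, a+b−1) on (0.93, 0.08) = 0.01
(A3 ∧ ¬A1) ∨ (A1 ∧ A2) = min(1, a+b) on (0.00, 0.01) = 0.01
A3 ∨ A4 = min(1, a+b) on (0.93, 0.95) = 1.00
((A3 ∧ ¬A1) ∨ (A1 ∧ A2)) ∧ (A3 ∨ A4) = max(0, a+b−1) on (0.01, 1.00) = 0.01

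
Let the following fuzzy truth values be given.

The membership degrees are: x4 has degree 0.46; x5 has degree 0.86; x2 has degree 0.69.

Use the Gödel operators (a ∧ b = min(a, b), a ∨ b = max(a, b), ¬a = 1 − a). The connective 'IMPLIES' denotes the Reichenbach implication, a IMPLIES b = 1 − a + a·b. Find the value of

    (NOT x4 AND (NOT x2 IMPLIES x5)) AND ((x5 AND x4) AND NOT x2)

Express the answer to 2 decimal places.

NOT x4 = 1 − 0.46 = 0.54
NOT x2 = 1 − 0.69 = 0.31
NOT x2 IMPLIES x5  [Reichenbach: 1 − a + a·b] with a=0.31, b=0.86 → 0.96
NOT x4 AND (NOT x2 IMPLIES x5) = min(a, b) on (0.54, 0.96) = 0.54
x5 AND x4 = min(a, b) on (0.86, 0.46) = 0.46
NOT x2 = 1 − 0.69 = 0.31
(x5 AND x4) AND NOT x2 = min(a, b) on (0.46, 0.31) = 0.31
(NOT x4 AND (NOT x2 IMPLIES x5)) AND ((x5 AND x4) AND NOT x2) = min(a, b) on (0.54, 0.31) = 0.31

0.31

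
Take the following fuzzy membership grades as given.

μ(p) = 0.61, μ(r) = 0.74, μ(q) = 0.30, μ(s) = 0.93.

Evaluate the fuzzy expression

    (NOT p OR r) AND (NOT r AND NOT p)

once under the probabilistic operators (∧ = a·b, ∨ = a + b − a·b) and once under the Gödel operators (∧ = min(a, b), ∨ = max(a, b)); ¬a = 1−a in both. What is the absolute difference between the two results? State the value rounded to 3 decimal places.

0.175

Under probabilistic:
  NOT p = 1 − 0.6100 = 0.3900
  NOT p OR r = a + b − a·b on (0.3900, 0.7400) = 0.8414
  NOT r = 1 − 0.7400 = 0.2600
  NOT p = 1 − 0.6100 = 0.3900
  NOT r AND NOT p = a·b on (0.2600, 0.3900) = 0.1014
  (NOT p OR r) AND (NOT r AND NOT p) = a·b on (0.8414, 0.1014) = 0.0853
  → value = 0.0853
Under Gödel:
  NOT p = 1 − 0.61 = 0.39
  NOT p OR r = max(a, b) on (0.39, 0.74) = 0.74
  NOT r = 1 − 0.74 = 0.26
  NOT p = 1 − 0.61 = 0.39
  NOT r AND NOT p = min(a, b) on (0.26, 0.39) = 0.26
  (NOT p OR r) AND (NOT r AND NOT p) = min(a, b) on (0.74, 0.26) = 0.26
  → value = 0.2600
|0.0853 − 0.2600| = 0.175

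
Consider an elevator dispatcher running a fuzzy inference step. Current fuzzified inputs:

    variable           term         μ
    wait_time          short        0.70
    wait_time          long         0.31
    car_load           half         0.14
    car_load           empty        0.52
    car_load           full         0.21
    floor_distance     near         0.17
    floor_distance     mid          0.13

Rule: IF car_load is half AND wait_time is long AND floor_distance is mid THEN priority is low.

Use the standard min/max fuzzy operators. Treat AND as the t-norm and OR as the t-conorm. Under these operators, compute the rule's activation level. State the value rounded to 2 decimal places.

0.13

firing strength: half=0.14, long=0.31, mid=0.13; AND[min(a, b)] → w = 0.13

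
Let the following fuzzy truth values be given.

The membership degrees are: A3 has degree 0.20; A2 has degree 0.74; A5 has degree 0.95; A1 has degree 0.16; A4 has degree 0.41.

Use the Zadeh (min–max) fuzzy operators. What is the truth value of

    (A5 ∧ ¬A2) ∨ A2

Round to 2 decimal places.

¬A2 = 1 − 0.74 = 0.26
A5 ∧ ¬A2 = min(a, b) on (0.95, 0.26) = 0.26
(A5 ∧ ¬A2) ∨ A2 = max(a, b) on (0.26, 0.74) = 0.74

0.74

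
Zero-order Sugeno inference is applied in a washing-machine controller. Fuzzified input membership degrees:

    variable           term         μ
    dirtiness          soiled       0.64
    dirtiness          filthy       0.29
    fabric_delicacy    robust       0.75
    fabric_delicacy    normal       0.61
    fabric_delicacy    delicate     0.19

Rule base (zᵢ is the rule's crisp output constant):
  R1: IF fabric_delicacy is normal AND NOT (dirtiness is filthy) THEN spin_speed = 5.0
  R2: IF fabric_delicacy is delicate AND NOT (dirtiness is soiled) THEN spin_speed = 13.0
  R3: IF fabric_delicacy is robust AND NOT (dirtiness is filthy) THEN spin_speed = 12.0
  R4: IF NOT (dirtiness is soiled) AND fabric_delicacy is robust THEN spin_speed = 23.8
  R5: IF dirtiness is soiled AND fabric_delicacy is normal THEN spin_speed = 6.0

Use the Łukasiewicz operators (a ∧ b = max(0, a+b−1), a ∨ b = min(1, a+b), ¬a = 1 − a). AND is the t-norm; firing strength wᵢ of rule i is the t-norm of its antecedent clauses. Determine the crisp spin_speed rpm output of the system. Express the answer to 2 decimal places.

9.86

R1 (z=5.0): normal=0.61, ¬filthy=1−0.29=0.71; AND[max(0, a+b−1)] → w = 0.32
R2 (z=13.0): delicate=0.19, ¬soiled=1−0.64=0.36; AND[max(0, a+b−1)] → w = 0.00
R3 (z=12.0): robust=0.75, ¬filthy=1−0.29=0.71; AND[max(0, a+b−1)] → w = 0.46
R4 (z=23.8): ¬soiled=1−0.64=0.36, robust=0.75; AND[max(0, a+b−1)] → w = 0.11
R5 (z=6.0): soiled=0.64, normal=0.61; AND[max(0, a+b−1)] → w = 0.25
Weighted average = (0.32·5.0 + 0.00·13.0 + 0.46·12.0 + 0.11·23.8 + 0.25·6.0) / (0.32 + 0.00 + 0.46 + 0.11 + 0.25)
  = 11.2380 / 1.1400 = 9.86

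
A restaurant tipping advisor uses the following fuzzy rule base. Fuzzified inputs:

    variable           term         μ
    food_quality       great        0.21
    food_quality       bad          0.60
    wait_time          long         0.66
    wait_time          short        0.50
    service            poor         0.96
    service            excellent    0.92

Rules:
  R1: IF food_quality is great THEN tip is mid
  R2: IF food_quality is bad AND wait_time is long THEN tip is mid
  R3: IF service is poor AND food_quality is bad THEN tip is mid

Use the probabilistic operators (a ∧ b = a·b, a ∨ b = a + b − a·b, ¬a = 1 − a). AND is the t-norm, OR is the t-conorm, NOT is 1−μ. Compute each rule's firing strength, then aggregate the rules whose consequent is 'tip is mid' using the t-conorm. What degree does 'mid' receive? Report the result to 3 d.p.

0.798

R1: great=0.21 → w = 0.2100
R2: bad=0.60, long=0.66; AND[a·b] → w = 0.3960
R3: poor=0.96, bad=0.60; AND[a·b] → w = 0.5760
Rules with consequent 'mid': {R1, R2, R3} → strengths 0.2100, 0.3960, 0.5760
Aggregate via t-conorm [a + b − a·b]: 0.7977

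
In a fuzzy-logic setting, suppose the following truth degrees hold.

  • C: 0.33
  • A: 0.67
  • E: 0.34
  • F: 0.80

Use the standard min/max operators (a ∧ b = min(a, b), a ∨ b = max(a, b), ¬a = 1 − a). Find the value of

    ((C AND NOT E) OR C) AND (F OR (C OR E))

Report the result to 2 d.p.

0.33

NOT E = 1 − 0.34 = 0.66
C AND NOT E = min(a, b) on (0.33, 0.66) = 0.33
(C AND NOT E) OR C = max(a, b) on (0.33, 0.33) = 0.33
C OR E = max(a, b) on (0.33, 0.34) = 0.34
F OR (C OR E) = max(a, b) on (0.80, 0.34) = 0.80
((C AND NOT E) OR C) AND (F OR (C OR E)) = min(a, b) on (0.33, 0.80) = 0.33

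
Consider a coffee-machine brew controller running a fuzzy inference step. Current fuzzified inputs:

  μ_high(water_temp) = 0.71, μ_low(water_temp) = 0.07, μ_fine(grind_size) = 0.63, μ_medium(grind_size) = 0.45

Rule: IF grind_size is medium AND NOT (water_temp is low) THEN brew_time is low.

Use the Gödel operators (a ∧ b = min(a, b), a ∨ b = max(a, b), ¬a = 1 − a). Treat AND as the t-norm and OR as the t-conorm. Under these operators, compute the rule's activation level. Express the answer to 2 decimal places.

0.45

firing strength: medium=0.45, ¬low=1−0.07=0.93; AND[min(a, b)] → w = 0.45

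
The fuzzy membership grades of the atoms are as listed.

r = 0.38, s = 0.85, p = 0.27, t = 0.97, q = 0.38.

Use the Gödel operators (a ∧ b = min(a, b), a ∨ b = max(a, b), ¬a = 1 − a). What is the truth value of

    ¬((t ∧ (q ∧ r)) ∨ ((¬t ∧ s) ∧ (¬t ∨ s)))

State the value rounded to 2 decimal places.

0.62

q ∧ r = min(a, b) on (0.38, 0.38) = 0.38
t ∧ (q ∧ r) = min(a, b) on (0.97, 0.38) = 0.38
¬t = 1 − 0.97 = 0.03
¬t ∧ s = min(a, b) on (0.03, 0.85) = 0.03
¬t = 1 − 0.97 = 0.03
¬t ∨ s = max(a, b) on (0.03, 0.85) = 0.85
(¬t ∧ s) ∧ (¬t ∨ s) = min(a, b) on (0.03, 0.85) = 0.03
(t ∧ (q ∧ r)) ∨ ((¬t ∧ s) ∧ (¬t ∨ s)) = max(a, b) on (0.38, 0.03) = 0.38
¬((t ∧ (q ∧ r)) ∨ ((¬t ∧ s) ∧ (¬t ∨ s))) = 1 − 0.38 = 0.62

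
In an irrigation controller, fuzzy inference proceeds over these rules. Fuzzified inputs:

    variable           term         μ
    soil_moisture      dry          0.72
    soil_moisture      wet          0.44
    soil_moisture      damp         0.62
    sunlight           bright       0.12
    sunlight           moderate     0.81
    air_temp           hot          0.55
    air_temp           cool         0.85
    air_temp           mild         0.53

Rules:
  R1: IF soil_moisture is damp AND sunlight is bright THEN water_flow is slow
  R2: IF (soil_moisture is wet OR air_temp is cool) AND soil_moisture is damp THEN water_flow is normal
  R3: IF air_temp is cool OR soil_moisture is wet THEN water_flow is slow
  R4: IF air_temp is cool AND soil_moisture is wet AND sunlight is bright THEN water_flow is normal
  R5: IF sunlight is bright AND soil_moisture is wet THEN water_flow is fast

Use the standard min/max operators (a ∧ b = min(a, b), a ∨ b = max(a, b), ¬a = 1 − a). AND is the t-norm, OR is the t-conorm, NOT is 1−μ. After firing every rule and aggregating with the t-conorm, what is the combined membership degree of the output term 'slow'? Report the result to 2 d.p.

0.85

R1: damp=0.62, bright=0.12; AND[min(a, b)] → w = 0.12
R2: (wet=0.44 OR cool=0.85) = 0.85; AND[min(a, b)] with damp=0.62 → w = 0.62
R3: cool=0.85, wet=0.44; OR[max(a, b)] → w = 0.85
R4: cool=0.85, wet=0.44, bright=0.12; AND[min(a, b)] → w = 0.12
R5: bright=0.12, wet=0.44; AND[min(a, b)] → w = 0.12
Rules with consequent 'slow': {R1, R3} → strengths 0.12, 0.85
Aggregate via t-conorm [max(a, b)]: 0.85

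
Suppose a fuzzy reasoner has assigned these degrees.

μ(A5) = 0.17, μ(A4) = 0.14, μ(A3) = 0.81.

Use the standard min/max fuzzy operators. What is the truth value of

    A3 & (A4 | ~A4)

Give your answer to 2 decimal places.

~A4 = 1 − 0.14 = 0.86
A4 | ~A4 = max(a, b) on (0.14, 0.86) = 0.86
A3 & (A4 | ~A4) = min(a, b) on (0.81, 0.86) = 0.81

0.81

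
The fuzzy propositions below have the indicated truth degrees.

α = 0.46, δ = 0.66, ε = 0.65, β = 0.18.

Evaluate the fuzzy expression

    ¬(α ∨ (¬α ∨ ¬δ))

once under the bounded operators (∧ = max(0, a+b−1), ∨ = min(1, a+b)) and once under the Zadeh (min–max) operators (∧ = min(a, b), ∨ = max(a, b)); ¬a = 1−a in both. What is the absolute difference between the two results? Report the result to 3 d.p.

0.460

Under bounded:
  ¬α = 1 − 0.46 = 0.54
  ¬δ = 1 − 0.66 = 0.34
  ¬α ∨ ¬δ = min(1, a+b) on (0.54, 0.34) = 0.88
  α ∨ (¬α ∨ ¬δ) = min(1, a+b) on (0.46, 0.88) = 1.00
  ¬(α ∨ (¬α ∨ ¬δ)) = 1 − 1.00 = 0.00
  → value = 0.0000
Under Zadeh (min–max):
  ¬α = 1 − 0.46 = 0.54
  ¬δ = 1 − 0.66 = 0.34
  ¬α ∨ ¬δ = max(a, b) on (0.54, 0.34) = 0.54
  α ∨ (¬α ∨ ¬δ) = max(a, b) on (0.46, 0.54) = 0.54
  ¬(α ∨ (¬α ∨ ¬δ)) = 1 − 0.54 = 0.46
  → value = 0.4600
|0.0000 − 0.4600| = 0.460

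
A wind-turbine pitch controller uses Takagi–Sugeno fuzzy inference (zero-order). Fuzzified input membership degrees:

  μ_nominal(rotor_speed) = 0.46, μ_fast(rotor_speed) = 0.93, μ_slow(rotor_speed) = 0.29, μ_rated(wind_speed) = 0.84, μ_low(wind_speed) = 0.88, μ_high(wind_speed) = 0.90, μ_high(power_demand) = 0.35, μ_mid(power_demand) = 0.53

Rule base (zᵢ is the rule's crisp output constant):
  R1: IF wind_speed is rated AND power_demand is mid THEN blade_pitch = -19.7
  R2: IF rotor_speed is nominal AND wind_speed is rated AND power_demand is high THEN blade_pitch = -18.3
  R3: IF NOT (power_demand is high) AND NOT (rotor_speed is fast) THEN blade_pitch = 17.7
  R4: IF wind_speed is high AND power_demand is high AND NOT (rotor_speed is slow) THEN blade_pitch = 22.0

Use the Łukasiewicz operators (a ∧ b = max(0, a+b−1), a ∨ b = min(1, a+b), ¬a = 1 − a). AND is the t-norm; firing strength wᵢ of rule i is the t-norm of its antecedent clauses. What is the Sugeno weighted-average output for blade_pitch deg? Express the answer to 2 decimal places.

-19.70

R1 (z=-19.7): rated=0.84, mid=0.53; AND[max(0, a+b−1)] → w = 0.37
R2 (z=-18.3): nominal=0.46, rated=0.84, high=0.35; AND[max(0, a+b−1)] → w = 0.00
R3 (z=17.7): ¬high=1−0.35=0.65, ¬fast=1−0.93=0.07; AND[max(0, a+b−1)] → w = 0.00
R4 (z=22.0): high=0.90, high=0.35, ¬slow=1−0.29=0.71; AND[max(0, a+b−1)] → w = 0.00
Weighted average = (0.37·-19.7 + 0.00·-18.3 + 0.00·17.7 + 0.00·22.0) / (0.37 + 0.00 + 0.00 + 0.00)
  = -7.2890 / 0.3700 = -19.70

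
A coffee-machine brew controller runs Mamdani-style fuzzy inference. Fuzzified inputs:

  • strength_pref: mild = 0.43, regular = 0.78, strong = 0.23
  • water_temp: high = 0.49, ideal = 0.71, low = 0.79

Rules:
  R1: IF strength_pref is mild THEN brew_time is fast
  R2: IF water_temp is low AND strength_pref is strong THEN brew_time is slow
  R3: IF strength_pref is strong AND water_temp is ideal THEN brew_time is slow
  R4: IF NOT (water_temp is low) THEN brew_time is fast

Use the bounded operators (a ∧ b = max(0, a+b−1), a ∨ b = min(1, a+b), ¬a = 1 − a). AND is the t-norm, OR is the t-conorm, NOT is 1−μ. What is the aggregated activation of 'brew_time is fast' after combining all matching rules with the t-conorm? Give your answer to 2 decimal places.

R1: mild=0.43 → w = 0.43
R2: low=0.79, strong=0.23; AND[max(0, a+b−1)] → w = 0.02
R3: strong=0.23, ideal=0.71; AND[max(0, a+b−1)] → w = 0.00
R4: ¬low=1−0.79=0.21 → w = 0.21
Rules with consequent 'fast': {R1, R4} → strengths 0.43, 0.21
Aggregate via t-conorm [min(1, a+b)]: 0.64

0.64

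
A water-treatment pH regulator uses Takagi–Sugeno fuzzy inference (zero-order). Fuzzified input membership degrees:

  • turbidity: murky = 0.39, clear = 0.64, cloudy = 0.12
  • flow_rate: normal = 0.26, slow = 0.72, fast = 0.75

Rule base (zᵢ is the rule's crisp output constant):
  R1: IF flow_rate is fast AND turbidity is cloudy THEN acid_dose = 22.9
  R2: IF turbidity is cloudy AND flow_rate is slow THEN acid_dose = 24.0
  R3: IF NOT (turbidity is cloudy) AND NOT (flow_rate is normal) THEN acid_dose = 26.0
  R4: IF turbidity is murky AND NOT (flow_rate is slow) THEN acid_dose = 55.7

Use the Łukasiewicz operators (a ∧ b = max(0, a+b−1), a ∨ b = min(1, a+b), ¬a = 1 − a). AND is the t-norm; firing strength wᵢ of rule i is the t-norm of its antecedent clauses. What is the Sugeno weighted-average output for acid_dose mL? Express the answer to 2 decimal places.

R1 (z=22.9): fast=0.75, cloudy=0.12; AND[max(0, a+b−1)] → w = 0.00
R2 (z=24.0): cloudy=0.12, slow=0.72; AND[max(0, a+b−1)] → w = 0.00
R3 (z=26.0): ¬cloudy=1−0.12=0.88, ¬normal=1−0.26=0.74; AND[max(0, a+b−1)] → w = 0.62
R4 (z=55.7): murky=0.39, ¬slow=1−0.72=0.28; AND[max(0, a+b−1)] → w = 0.00
Weighted average = (0.00·22.9 + 0.00·24.0 + 0.62·26.0 + 0.00·55.7) / (0.00 + 0.00 + 0.62 + 0.00)
  = 16.1200 / 0.6200 = 26.00

26.00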